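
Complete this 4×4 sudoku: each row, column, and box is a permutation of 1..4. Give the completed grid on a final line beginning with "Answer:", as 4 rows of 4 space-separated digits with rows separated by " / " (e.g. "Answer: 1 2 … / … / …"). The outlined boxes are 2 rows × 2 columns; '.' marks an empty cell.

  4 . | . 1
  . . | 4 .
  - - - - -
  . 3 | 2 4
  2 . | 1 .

Step 1. [r2c2∈{1,2}] in col 2, 1 fits only at r2c2. So r2c2=1.
Step 2. [r2c1∈{3}] r2c1's peers cover all but 3 ⇒ r2c1=3.
Step 3. [r3c1∈{1}] r3c1 has the single candidate 1 ⇒ r3c1=1.
Step 4. [r1c3∈{3}] only 3 remains possible at r1c3, so r1c3=3.
Step 5. [r4c4∈{3}] r4c4 is down to just 3. So r4c4=3.
Step 6. [r4c2∈{4}] r4c2's peers cover all but 4. So r4c2=4.
Step 7. [r1c2∈{2}] r1c2 has the single candidate 2, so r1c2=2.
Step 8. [r2c4∈{2}] only 2 remains possible at r2c4 ⇒ r2c4=2.

Answer: 4 2 3 1 / 3 1 4 2 / 1 3 2 4 / 2 4 1 3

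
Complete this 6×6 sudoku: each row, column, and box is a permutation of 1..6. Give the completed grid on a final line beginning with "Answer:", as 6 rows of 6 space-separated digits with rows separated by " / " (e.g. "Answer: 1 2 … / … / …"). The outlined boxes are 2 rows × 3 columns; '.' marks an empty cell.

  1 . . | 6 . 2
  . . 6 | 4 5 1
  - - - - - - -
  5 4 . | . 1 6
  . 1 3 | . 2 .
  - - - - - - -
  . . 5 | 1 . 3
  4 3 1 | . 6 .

Step 1. [r5c2∈{2,6}] r5c2 is the only open cell in col 2 admitting 6 ⇒ r5c2=6.
Step 2. [r4c4∈{5}] r4c4 has the single candidate 5 ⇒ r4c4=5.
Step 3. [r2c2∈{2}] r2c2 has the single candidate 2. So r2c2=2.
Step 4. [r3c3∈{2}] only 2 remains possible at r3c3, so r3c3=2.
Step 5. [r4c1∈{6}] nothing but 6 survives at r4c1, so r4c1=6.
Step 6. [r1c3∈{4}] only 4 remains possible at r1c3 ⇒ r1c3=4.
Step 7. [r6c4∈{2}] r6c4's peers cover all but 2, so r6c4=2.
Step 8. [r2c1∈{3}] r2c1 has the single candidate 3 ⇒ r2c1=3.
Step 9. [r5c5∈{4}] nothing but 4 survives at r5c5 ⇒ r5c5=4.
Step 10. [r6c6∈{5}] r6c6 is down to just 5 ⇒ r6c6=5.
Step 11. [r5c1∈{2}] nothing but 2 survives at r5c1, so r5c1=2.
Step 12. [r4c6∈{4}] nothing but 4 survives at r4c6. So r4c6=4.
Step 13. [r1c5∈{3}] r1c5 is down to just 3. So r1c5=3.
Step 14. [r3c4∈{3}] only 3 remains possible at r3c4, so r3c4=3.
Step 15. [r1c2∈{5}] r1c2 has the single candidate 5 ⇒ r1c2=5.

Answer: 1 5 4 6 3 2 / 3 2 6 4 5 1 / 5 4 2 3 1 6 / 6 1 3 5 2 4 / 2 6 5 1 4 3 / 4 3 1 2 6 5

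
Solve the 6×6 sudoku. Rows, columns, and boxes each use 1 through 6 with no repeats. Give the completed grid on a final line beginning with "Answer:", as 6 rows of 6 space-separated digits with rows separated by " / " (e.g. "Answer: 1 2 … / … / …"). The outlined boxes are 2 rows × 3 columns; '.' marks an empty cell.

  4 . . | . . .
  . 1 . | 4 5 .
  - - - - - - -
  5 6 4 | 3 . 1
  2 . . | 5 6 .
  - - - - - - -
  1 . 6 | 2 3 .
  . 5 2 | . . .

Step 1. [r2c3∈{3}] r2c3 has the single candidate 3, so r2c3=3.
Step 2. [r6c5∈{1,4}] col 5 places 4 nowhere but r6c5, so r6c5=4.
Step 3. [r2c6∈{2,6}] in row 2, 2 fits only at r2c6 ⇒ r2c6=2.
Step 4. [r6c4∈{1,6}] 1 has one home in row 6: r6c4 ⇒ r6c4=1.
Step 5. [r1c4∈{6}] nothing but 6 survives at r1c4. So r1c4=6.
Step 6. [r2c1∈{6}] r2c1 has the single candidate 6. So r2c1=6.
Step 7. [r1c2∈{2}] r1c2 has the single candidate 2 ⇒ r1c2=2.
Step 8. [r6c1∈{3}] only 3 remains possible at r6c1 ⇒ r6c1=3.
Step 9. [r1c5∈{1}] r1c5 is down to just 1 ⇒ r1c5=1.
Step 10. [r1c6∈{3}] only 3 remains possible at r1c6 ⇒ r1c6=3.
Step 11. [r6c6∈{6}] only 6 remains possible at r6c6. So r6c6=6.
Step 12. [r5c6∈{5}] r5c6 is down to just 5 ⇒ r5c6=5.
Step 13. [r4c2∈{3}] r4c2's peers cover all but 3. So r4c2=3.
Step 14. [r1c3∈{5}] r1c3 is down to just 5, so r1c3=5.
Step 15. [r3c5∈{2}] only 2 remains possible at r3c5. So r3c5=2.
Step 16. [r5c2∈{4}] r5c2 has the single candidate 4, so r5c2=4.
Step 17. [r4c6∈{4}] nothing but 4 survives at r4c6 ⇒ r4c6=4.
Step 18. [r4c3∈{1}] r4c3 is down to just 1 ⇒ r4c3=1.

Answer: 4 2 5 6 1 3 / 6 1 3 4 5 2 / 5 6 4 3 2 1 / 2 3 1 5 6 4 / 1 4 6 2 3 5 / 3 5 2 1 4 6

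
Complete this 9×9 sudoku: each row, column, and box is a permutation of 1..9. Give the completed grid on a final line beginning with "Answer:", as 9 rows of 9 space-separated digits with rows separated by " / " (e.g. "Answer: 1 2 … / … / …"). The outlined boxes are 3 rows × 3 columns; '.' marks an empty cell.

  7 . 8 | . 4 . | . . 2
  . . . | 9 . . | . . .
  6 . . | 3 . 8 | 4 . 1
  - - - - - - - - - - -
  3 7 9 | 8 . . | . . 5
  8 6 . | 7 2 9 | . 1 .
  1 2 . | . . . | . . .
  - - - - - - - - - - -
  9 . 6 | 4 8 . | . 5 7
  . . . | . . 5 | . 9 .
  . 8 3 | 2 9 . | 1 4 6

Step 1. [r5c7∈{3}] r5c7 is down to just 3. So r5c7=3.
Step 2. [r2c6∈{1,2,6,7}] across col 6, 2 lands solely at r2c6, so r2c6=2.
Step 3. [r7c2∈{1}] only 1 remains possible at r7c2 ⇒ r7c2=1.
Step 4. [r3c8∈{7}] r3c8 has the single candidate 7 ⇒ r3c8=7.
Step 5. [r3c5∈{5}] r3c5's peers cover all but 5. So r3c5=5.
Step 6. [r1c7∈{5,6,9}] 9 has one home in box 3: r1c7. So r1c7=9.
Step 7. [r2c7∈{5,6,8}] 5 has one home in col 7: r2c7. So r2c7=5.
Step 8. [r2c1∈{4}] r2c1's peers cover all but 4, so r2c1=4.
Step 9. [r8c9∈{3,8}] box 9 places 3 nowhere but r8c9. So r8c9=3.
Step 10. [r2c5∈{1,6,7}] across row 2, 7 lands solely at r2c5. So r2c5=7.
Step 11. [r2c8∈{3,6,8}] across row 2, 6 lands solely at r2c8. So r2c8=6.
Step 12. [r4c6∈{1,4,6}] across row 4, 4 lands solely at r4c6, so r4c6=4.
Step 13. [r4c5∈{1,6}] 1 has one home in row 4: r4c5, so r4c5=1.
Step 14. [r4c7∈{2,6}] r4c7 is the only open cell in row 4 admitting 6 ⇒ r4c7=6.
Step 15. [r8c1∈{2}] r8c1 has the single candidate 2, so r8c1=2.
Step 16. [r6c4∈{5,6}] in col 4, 5 fits only at r6c4, so r6c4=5.
Step 17. [r6c3∈{4}] r6c3's peers cover all but 4. So r6c3=4.
Step 18. [r6c5∈{3,6}] in col 5, 3 fits only at r6c5. So r6c5=3.
Step 19. [r8c4∈{1,6}] across row 8, 1 lands solely at r8c4 ⇒ r8c4=1.
Step 20. [r6c8∈{8}] r6c8's peers cover all but 8, so r6c8=8.
Step 21. [r6c6∈{6}] r6c6's peers cover all but 6 ⇒ r6c6=6.
Step 22. [r1c8∈{3}] only 3 remains possible at r1c8. So r1c8=3.
Step 23. [r1c2∈{5}] r1c2's peers cover all but 5 ⇒ r1c2=5.
Step 24. [r7c6∈{3}] r7c6 is down to just 3, so r7c6=3.
Step 25. [r1c6∈{1}] r1c6 is down to just 1, so r1c6=1.
Step 26. [r9c6∈{7}] r9c6 is down to just 7 ⇒ r9c6=7.
Step 27. [r4c8∈{2}] r4c8 has the single candidate 2, so r4c8=2.
Step 28. [r5c9∈{4}] only 4 remains possible at r5c9. So r5c9=4.
Step 29. [r6c9∈{9}] nothing but 9 survives at r6c9, so r6c9=9.
Step 30. [r9c1∈{5}] nothing but 5 survives at r9c1 ⇒ r9c1=5.
Step 31. [r8c3∈{7}] only 7 remains possible at r8c3. So r8c3=7.
Step 32. [r2c9∈{8}] nothing but 8 survives at r2c9, so r2c9=8.
Step 33. [r2c3∈{1}] r2c3 has the single candidate 1 ⇒ r2c3=1.
Step 34. [r3c2∈{9}] r3c2 is down to just 9. So r3c2=9.
Step 35. [r8c5∈{6}] nothing but 6 survives at r8c5 ⇒ r8c5=6.
Step 36. [r2c2∈{3}] r2c2 has the single candidate 3 ⇒ r2c2=3.
Step 37. [r8c2∈{4}] r8c2's peers cover all but 4. So r8c2=4.
Step 38. [r8c7∈{8}] nothing but 8 survives at r8c7. So r8c7=8.
Step 39. [r3c3∈{2}] r3c3 has the single candidate 2, so r3c3=2.
Step 40. [r7c7∈{2}] r7c7 is down to just 2. So r7c7=2.
Step 41. [r5c3∈{5}] only 5 remains possible at r5c3 ⇒ r5c3=5.
Step 42. [r6c7∈{7}] r6c7 is down to just 7, so r6c7=7.
Step 43. [r1c4∈{6}] nothing but 6 survives at r1c4, so r1c4=6.

Answer: 7 5 8 6 4 1 9 3 2 / 4 3 1 9 7 2 5 6 8 / 6 9 2 3 5 8 4 7 1 / 3 7 9 8 1 4 6 2 5 / 8 6 5 7 2 9 3 1 4 / 1 2 4 5 3 6 7 8 9 / 9 1 6 4 8 3 2 5 7 / 2 4 7 1 6 5 8 9 3 / 5 8 3 2 9 7 1 4 6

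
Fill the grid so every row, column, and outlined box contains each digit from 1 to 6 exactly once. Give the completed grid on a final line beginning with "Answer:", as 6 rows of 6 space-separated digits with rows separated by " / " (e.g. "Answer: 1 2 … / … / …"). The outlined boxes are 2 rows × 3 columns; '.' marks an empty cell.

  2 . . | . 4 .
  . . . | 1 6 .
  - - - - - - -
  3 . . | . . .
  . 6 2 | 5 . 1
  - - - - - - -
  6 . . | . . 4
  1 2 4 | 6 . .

Step 1. [r2c1∈{4,5}] across col 1, 5 lands solely at r2c1, so r2c1=5.
Step 2. [r1c4∈{3}] nothing but 3 survives at r1c4, so r1c4=3.
Step 3. [r6c6∈{3,5}] r6c6 is the only open cell in col 6 admitting 3. So r6c6=3.
Step 4. [r3c5∈{2}] nothing but 2 survives at r3c5. So r3c5=2.
Step 5. [r2c3∈{3}] nothing but 3 survives at r2c3 ⇒ r2c3=3.
Step 6. [r5c3∈{5}] nothing but 5 survives at r5c3. So r5c3=5.
Step 7. [r3c2∈{1,4,5}] r3c2 is the only open cell in row 3 admitting 5, so r3c2=5.
Step 8. [r1c2∈{1}] r1c2 has the single candidate 1. So r1c2=1.
Step 9. [r1c6∈{5}] r1c6 has the single candidate 5 ⇒ r1c6=5.
Step 10. [r5c5∈{1}] nothing but 1 survives at r5c5 ⇒ r5c5=1.
Step 11. [r4c1∈{4}] only 4 remains possible at r4c1, so r4c1=4.
Step 12. [r1c3∈{6}] only 6 remains possible at r1c3, so r1c3=6.
Step 13. [r4c5∈{3}] nothing but 3 survives at r4c5. So r4c5=3.
Step 14. [r5c4∈{2}] only 2 remains possible at r5c4 ⇒ r5c4=2.
Step 15. [r3c3∈{1}] r3c3's peers cover all but 1 ⇒ r3c3=1.
Step 16. [r2c6∈{2}] r2c6 has the single candidate 2. So r2c6=2.
Step 17. [r3c6∈{6}] only 6 remains possible at r3c6, so r3c6=6.
Step 18. [r6c5∈{5}] nothing but 5 survives at r6c5, so r6c5=5.
Step 19. [r3c4∈{4}] nothing but 4 survives at r3c4 ⇒ r3c4=4.
Step 20. [r2c2∈{4}] nothing but 4 survives at r2c2 ⇒ r2c2=4.
Step 21. [r5c2∈{3}] r5c2 has the single candidate 3 ⇒ r5c2=3.

Answer: 2 1 6 3 4 5 / 5 4 3 1 6 2 / 3 5 1 4 2 6 / 4 6 2 5 3 1 / 6 3 5 2 1 4 / 1 2 4 6 5 3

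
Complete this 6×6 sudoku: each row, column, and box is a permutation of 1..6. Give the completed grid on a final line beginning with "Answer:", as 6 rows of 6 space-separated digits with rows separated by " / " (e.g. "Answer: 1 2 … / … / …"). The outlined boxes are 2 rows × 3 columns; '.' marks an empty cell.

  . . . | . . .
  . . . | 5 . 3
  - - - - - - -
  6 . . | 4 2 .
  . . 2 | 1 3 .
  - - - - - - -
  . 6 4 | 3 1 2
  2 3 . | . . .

Step 1. [r1c6∈{1,4,6}] 1 has one home in col 6: r1c6, so r1c6=1.
Step 2. [r6c5∈{4,5,6}] across col 5, 5 lands solely at r6c5. So r6c5=5.
Step 3. [r1c1∈{3,4,5}] in col 1, 3 fits only at r1c1, so r1c1=3.
Step 4. [r3c6∈{5}] r3c6 has the single candidate 5. So r3c6=5.
Step 5. [r2c1∈{1,4}] col 1 places 1 nowhere but r2c1. So r2c1=1.
Step 6. [r6c4∈{6}] r6c4 is down to just 6, so r6c4=6.
Step 7. [r2c3∈{6}] r2c3 has the single candidate 6 ⇒ r2c3=6.
Step 8. [r2c5∈{4}] r2c5 has the single candidate 4. So r2c5=4.
Step 9. [r1c2∈{2,4,5}] 4 has one home in row 1: r1c2. So r1c2=4.
Step 10. [r6c3∈{1}] nothing but 1 survives at r6c3, so r6c3=1.
Step 11. [r5c1∈{5}] r5c1 is down to just 5. So r5c1=5.
Step 12. [r3c2∈{1}] only 1 remains possible at r3c2 ⇒ r3c2=1.
Step 13. [r1c5∈{6}] r1c5 has the single candidate 6, so r1c5=6.
Step 14. [r1c4∈{2}] r1c4 is down to just 2, so r1c4=2.
Step 15. [r1c3∈{5}] r1c3's peers cover all but 5 ⇒ r1c3=5.
Step 16. [r4c1∈{4}] only 4 remains possible at r4c1 ⇒ r4c1=4.
Step 17. [r3c3∈{3}] r3c3 is down to just 3, so r3c3=3.
Step 18. [r6c6∈{4}] nothing but 4 survives at r6c6. So r6c6=4.
Step 19. [r4c2∈{5}] nothing but 5 survives at r4c2 ⇒ r4c2=5.
Step 20. [r4c6∈{6}] r4c6's peers cover all but 6 ⇒ r4c6=6.
Step 21. [r2c2∈{2}] nothing but 2 survives at r2c2 ⇒ r2c2=2.

Answer: 3 4 5 2 6 1 / 1 2 6 5 4 3 / 6 1 3 4 2 5 / 4 5 2 1 3 6 / 5 6 4 3 1 2 / 2 3 1 6 5 4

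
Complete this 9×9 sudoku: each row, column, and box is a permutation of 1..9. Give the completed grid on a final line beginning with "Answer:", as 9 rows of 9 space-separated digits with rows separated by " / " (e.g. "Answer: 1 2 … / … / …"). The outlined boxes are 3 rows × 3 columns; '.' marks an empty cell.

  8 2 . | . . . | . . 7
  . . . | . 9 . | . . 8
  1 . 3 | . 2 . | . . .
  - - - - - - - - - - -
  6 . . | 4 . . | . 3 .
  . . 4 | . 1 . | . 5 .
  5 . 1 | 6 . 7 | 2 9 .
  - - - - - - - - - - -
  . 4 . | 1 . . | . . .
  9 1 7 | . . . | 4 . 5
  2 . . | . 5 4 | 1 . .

Step 1. [r4c5∈{8}] r4c5 has the single candidate 8, so r4c5=8.
Step 2. [r7c9∈{2,3,6,9}] in col 9, 2 fits only at r7c9, so r7c9=2.
Step 3. [r6c5∈{3}] nothing but 3 survives at r6c5 ⇒ r6c5=3.
Step 4. [r4c6∈{2,5,9}] across row 4, 5 lands solely at r4c6, so r4c6=5.
Step 5. [r8c5∈{6}] only 6 remains possible at r8c5 ⇒ r8c5=6.
Step 6. [r8c8∈{8}] only 8 remains possible at r8c8 ⇒ r8c8=8.
Step 7. [r9c9∈{3,6,9}] r9c9 is the only open cell in col 9 admitting 3 ⇒ r9c9=3.
Step 8. [r3c9∈{4,6,9}] 9 has one home in col 9: r3c9, so r3c9=9.
Step 9. [r7c3∈{5,6,8}] across row 7, 5 lands solely at r7c3, so r7c3=5.
Step 10. [r2c3∈{6}] r2c3's peers cover all but 6 ⇒ r2c3=6.
Step 11. [r7c6∈{3,8,9}] across row 7, 8 lands solely at r7c6. So r7c6=8.
Step 12. [r5c2∈{3,7,8,9}] col 2 places 3 nowhere but r5c2 ⇒ r5c2=3.
Step 13. [r7c5∈{7}] r7c5's peers cover all but 7, so r7c5=7.
Step 14. [r7c8∈{6}] r7c8 is down to just 6. So r7c8=6.
Step 15. [r5c1∈{7}] r5c1 has the single candidate 7, so r5c1=7.
Step 16. [r3c6∈{6}] only 6 remains possible at r3c6, so r3c6=6.
Step 17. [r3c7∈{5}] r3c7 is down to just 5 ⇒ r3c7=5.
Step 18. [r2c7∈{3}] nothing but 3 survives at r2c7, so r2c7=3.
Step 19. [r1c4∈{3,5}] in row 1, 5 fits only at r1c4 ⇒ r1c4=5.
Step 20. [r2c6∈{1}] nothing but 1 survives at r2c6. So r2c6=1.
Step 21. [r5c6∈{2,9}] 9 has one home in col 6: r5c6. So r5c6=9.
Step 22. [r3c8∈{4}] r3c8's peers cover all but 4, so r3c8=4.
Step 23. [r8c6∈{2,3}] r8c6 is the only open cell in col 6 admitting 2, so r8c6=2.
Step 24. [r3c2∈{7}] nothing but 7 survives at r3c2 ⇒ r3c2=7.
Step 25. [r5c7∈{6,8}] in row 5, 8 fits only at r5c7, so r5c7=8.
Step 26. [r1c3∈{9}] r1c3 is down to just 9 ⇒ r1c3=9.
Step 27. [r9c2∈{6,8}] 6 has one home in row 9: r9c2 ⇒ r9c2=6.
Step 28. [r2c1∈{4}] nothing but 4 survives at r2c1. So r2c1=4.
Step 29. [r7c1∈{3}] r7c1 has the single candidate 3, so r7c1=3.
Step 30. [r9c8∈{7}] r9c8 is down to just 7, so r9c8=7.
Step 31. [r4c2∈{9}] r4c2's peers cover all but 9 ⇒ r4c2=9.
Step 32. [r6c9∈{4}] r6c9 has the single candidate 4 ⇒ r6c9=4.
Step 33. [r2c4∈{7}] only 7 remains possible at r2c4, so r2c4=7.
Step 34. [r5c9∈{6}] only 6 remains possible at r5c9 ⇒ r5c9=6.
Step 35. [r5c4∈{2}] nothing but 2 survives at r5c4 ⇒ r5c4=2.
Step 36. [r1c6∈{3}] nothing but 3 survives at r1c6. So r1c6=3.
Step 37. [r2c2∈{5}] r2c2 is down to just 5. So r2c2=5.
Step 38. [r1c7∈{6}] r1c7's peers cover all but 6 ⇒ r1c7=6.
Step 39. [r9c3∈{8}] r9c3's peers cover all but 8. So r9c3=8.
Step 40. [r9c4∈{9}] nothing but 9 survives at r9c4. So r9c4=9.
Step 41. [r1c8∈{1}] r1c8 is down to just 1, so r1c8=1.
Step 42. [r1c5∈{4}] r1c5 has the single candidate 4. So r1c5=4.
Step 43. [r6c2∈{8}] r6c2 has the single candidate 8. So r6c2=8.
Step 44. [r4c9∈{1}] only 1 remains possible at r4c9. So r4c9=1.
Step 45. [r7c7∈{9}] r7c7 is down to just 9, so r7c7=9.
Step 46. [r2c8∈{2}] nothing but 2 survives at r2c8, so r2c8=2.
Step 47. [r3c4∈{8}] nothing but 8 survives at r3c4. So r3c4=8.
Step 48. [r8c4∈{3}] r8c4's peers cover all but 3. So r8c4=3.
Step 49. [r4c7∈{7}] r4c7's peers cover all but 7, so r4c7=7.
Step 50. [r4c3∈{2}] r4c3 is down to just 2 ⇒ r4c3=2.

Answer: 8 2 9 5 4 3 6 1 7 / 4 5 6 7 9 1 3 2 8 / 1 7 3 8 2 6 5 4 9 / 6 9 2 4 8 5 7 3 1 / 7 3 4 2 1 9 8 5 6 / 5 8 1 6 3 7 2 9 4 / 3 4 5 1 7 8 9 6 2 / 9 1 7 3 6 2 4 8 5 / 2 6 8 9 5 4 1 7 3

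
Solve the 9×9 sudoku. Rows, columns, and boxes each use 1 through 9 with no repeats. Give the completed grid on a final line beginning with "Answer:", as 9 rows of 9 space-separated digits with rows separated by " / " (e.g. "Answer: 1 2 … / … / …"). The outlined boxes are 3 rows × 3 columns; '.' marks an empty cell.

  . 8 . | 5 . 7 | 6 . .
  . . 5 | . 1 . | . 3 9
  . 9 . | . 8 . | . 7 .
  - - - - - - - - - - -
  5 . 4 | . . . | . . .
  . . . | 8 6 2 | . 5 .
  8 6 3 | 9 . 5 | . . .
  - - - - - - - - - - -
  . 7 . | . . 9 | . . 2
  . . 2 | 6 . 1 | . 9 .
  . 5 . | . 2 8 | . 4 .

Step 1. [r1c3∈{1}] only 1 remains possible at r1c3. So r1c3=1.
Step 2. [r8c2∈{3,4}] r8c2 is the only open cell in col 2 admitting 3. So r8c2=3.
Step 3. [r2c2∈{2,4}] in col 2, 4 fits only at r2c2 ⇒ r2c2=4.
Step 4. [r4c7∈{1,2,3,7,8,9}] r4c7 is the only open cell in row 4 admitting 9 ⇒ r4c7=9.
Step 5. [r6c5∈{4,7}] 4 has one home in box 5: r6c5. So r6c5=4.
Step 6. [r4c4∈{1,3,7}] col 4 places 1 nowhere but r4c4, so r4c4=1.
Step 7. [r3c6∈{3,4,6}] 4 has one home in col 6: r3c6 ⇒ r3c6=4.
Step 8. [r1c8∈{2}] only 2 remains possible at r1c8 ⇒ r1c8=2.
Step 9. [r6c8∈{1}] only 1 remains possible at r6c8, so r6c8=1.
Step 10. [r6c9∈{7}] only 7 remains possible at r6c9. So r6c9=7.
Step 11. [r3c3∈{6}] r3c3 has the single candidate 6, so r3c3=6.
Step 12. [r9c4∈{3,7}] across col 4, 7 lands solely at r9c4, so r9c4=7.
Step 13. [r8c5∈{5}] nothing but 5 survives at r8c5, so r8c5=5.
Step 14. [r8c9∈{8}] nothing but 8 survives at r8c9, so r8c9=8.
Step 15. [r7c5∈{3}] r7c5 has the single candidate 3 ⇒ r7c5=3.
Step 16. [r7c8∈{6}] nothing but 6 survives at r7c8, so r7c8=6.
Step 17. [r3c4∈{2,3}] r3c4 is the only open cell in col 4 admitting 3. So r3c4=3.
Step 18. [r7c7∈{1,5}] r7c7 is the only open cell in row 7 admitting 5 ⇒ r7c7=5.
Step 19. [r7c1∈{1,4}] 1 has one home in row 7: r7c1, so r7c1=1.
Step 20. [r5c3∈{7,9}] in col 3, 7 fits only at r5c3. So r5c3=7.
Step 21. [r3c7∈{1}] r3c7 is down to just 1 ⇒ r3c7=1.
Step 22. [r9c7∈{3}] nothing but 3 survives at r9c7, so r9c7=3.
Step 23. [r5c9∈{3,4}] across row 5, 3 lands solely at r5c9 ⇒ r5c9=3.
Step 24. [r9c1∈{6,9}] 6 has one home in row 9: r9c1, so r9c1=6.
Step 25. [r2c4∈{2}] r2c4 has the single candidate 2. So r2c4=2.
Step 26. [r3c1∈{2}] only 2 remains possible at r3c1. So r3c1=2.
Step 27. [r5c1∈{9}] r5c1 is down to just 9, so r5c1=9.
Step 28. [r9c3∈{9}] r9c3 is down to just 9, so r9c3=9.
Step 29. [r9c9∈{1}] nothing but 1 survives at r9c9 ⇒ r9c9=1.
Step 30. [r3c9∈{5}] only 5 remains possible at r3c9 ⇒ r3c9=5.
Step 31. [r8c1∈{4}] nothing but 4 survives at r8c1. So r8c1=4.
Step 32. [r1c9∈{4}] only 4 remains possible at r1c9 ⇒ r1c9=4.
Step 33. [r4c8∈{8}] r4c8 is down to just 8. So r4c8=8.
Step 34. [r7c3∈{8}] only 8 remains possible at r7c3, so r7c3=8.
Step 35. [r2c6∈{6}] only 6 remains possible at r2c6. So r2c6=6.
Step 36. [r4c6∈{3}] only 3 remains possible at r4c6. So r4c6=3.
Step 37. [r5c2∈{1}] only 1 remains possible at r5c2. So r5c2=1.
Step 38. [r4c2∈{2}] nothing but 2 survives at r4c2 ⇒ r4c2=2.
Step 39. [r7c4∈{4}] r7c4's peers cover all but 4, so r7c4=4.
Step 40. [r4c5∈{7}] r4c5 is down to just 7, so r4c5=7.
Step 41. [r2c1∈{7}] r2c1's peers cover all but 7. So r2c1=7.
Step 42. [r6c7∈{2}] r6c7's peers cover all but 2. So r6c7=2.
Step 43. [r1c5∈{9}] r1c5 is down to just 9, so r1c5=9.
Step 44. [r4c9∈{6}] r4c9 is down to just 6 ⇒ r4c9=6.
Step 45. [r1c1∈{3}] r1c1's peers cover all but 3, so r1c1=3.
Step 46. [r5c7∈{4}] r5c7 is down to just 4. So r5c7=4.
Step 47. [r8c7∈{7}] r8c7 is down to just 7. So r8c7=7.
Step 48. [r2c7∈{8}] r2c7's peers cover all but 8, so r2c7=8.

Answer: 3 8 1 5 9 7 6 2 4 / 7 4 5 2 1 6 8 3 9 / 2 9 6 3 8 4 1 7 5 / 5 2 4 1 7 3 9 8 6 / 9 1 7 8 6 2 4 5 3 / 8 6 3 9 4 5 2 1 7 / 1 7 8 4 3 9 5 6 2 / 4 3 2 6 5 1 7 9 8 / 6 5 9 7 2 8 3 4 1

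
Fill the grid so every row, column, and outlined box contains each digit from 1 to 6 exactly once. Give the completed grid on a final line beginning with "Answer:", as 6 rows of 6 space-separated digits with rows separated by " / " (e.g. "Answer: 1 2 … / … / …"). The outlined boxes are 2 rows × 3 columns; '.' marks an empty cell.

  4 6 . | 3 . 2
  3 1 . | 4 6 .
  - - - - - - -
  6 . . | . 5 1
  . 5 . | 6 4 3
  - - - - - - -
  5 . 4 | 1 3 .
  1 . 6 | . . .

Step 1. [r4c1∈{2}] nothing but 2 survives at r4c1, so r4c1=2.
Step 2. [r2c6∈{5}] r2c6 is down to just 5 ⇒ r2c6=5.
Step 3. [r6c5∈{2}] r6c5's peers cover all but 2, so r6c5=2.
Step 4. [r6c2∈{3}] r6c2's peers cover all but 3. So r6c2=3.
Step 5. [r6c4∈{5}] nothing but 5 survives at r6c4, so r6c4=5.
Step 6. [r6c6∈{4}] r6c6's peers cover all but 4, so r6c6=4.
Step 7. [r5c6∈{6}] r5c6's peers cover all but 6 ⇒ r5c6=6.
Step 8. [r3c2∈{4}] r3c2 is down to just 4. So r3c2=4.
Step 9. [r1c3∈{5}] only 5 remains possible at r1c3. So r1c3=5.
Step 10. [r1c5∈{1}] r1c5 has the single candidate 1 ⇒ r1c5=1.
Step 11. [r3c4∈{2}] r3c4's peers cover all but 2. So r3c4=2.
Step 12. [r2c3∈{2}] r2c3 is down to just 2, so r2c3=2.
Step 13. [r5c2∈{2}] nothing but 2 survives at r5c2 ⇒ r5c2=2.
Step 14. [r3c3∈{3}] nothing but 3 survives at r3c3 ⇒ r3c3=3.
Step 15. [r4c3∈{1}] r4c3 has the single candidate 1, so r4c3=1.

Answer: 4 6 5 3 1 2 / 3 1 2 4 6 5 / 6 4 3 2 5 1 / 2 5 1 6 4 3 / 5 2 4 1 3 6 / 1 3 6 5 2 4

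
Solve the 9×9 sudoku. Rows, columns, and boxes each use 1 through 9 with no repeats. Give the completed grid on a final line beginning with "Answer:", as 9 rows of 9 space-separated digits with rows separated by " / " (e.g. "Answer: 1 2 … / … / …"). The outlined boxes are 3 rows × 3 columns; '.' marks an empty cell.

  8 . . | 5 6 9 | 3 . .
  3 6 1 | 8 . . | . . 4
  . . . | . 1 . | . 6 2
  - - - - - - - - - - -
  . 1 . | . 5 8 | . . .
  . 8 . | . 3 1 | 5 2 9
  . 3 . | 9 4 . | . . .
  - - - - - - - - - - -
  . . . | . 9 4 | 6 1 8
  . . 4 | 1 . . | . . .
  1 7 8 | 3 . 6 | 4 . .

Step 1. [r4c7∈{7}] r4c7 has the single candidate 7 ⇒ r4c7=7.
Step 2. [r8c6∈{2,5,7}] col 6 places 5 nowhere but r8c6 ⇒ r8c6=5.
Step 3. [r8c1∈{2,6,9}] 6 has one home in row 8: r8c1 ⇒ r8c1=6.
Step 4. [r8c2∈{2,9}] across box 7, 9 lands solely at r8c2, so r8c2=9.
Step 5. [r1c8∈{7}] nothing but 7 survives at r1c8 ⇒ r1c8=7.
Step 6. [r1c3∈{2}] only 2 remains possible at r1c3. So r1c3=2.
Step 7. [r7c4∈{2,7}] r7c4 is the only open cell in row 7 admitting 7. So r7c4=7.
Step 8. [r6c6∈{2,7}] r6c6 is the only open cell in box 5 admitting 7. So r6c6=7.
Step 9. [r5c1∈{4,7}] in row 5, 4 fits only at r5c1 ⇒ r5c1=4.
Step 10. [r3c1∈{5,7,9}] across col 1, 7 lands solely at r3c1 ⇒ r3c1=7.
Step 11. [r3c3∈{5,9}] r3c3 is the only open cell in box 1 admitting 9. So r3c3=9.
Step 12. [r4c3∈{6}] r4c3 has the single candidate 6. So r4c3=6.
Step 13. [r6c1∈{2,5}] row 6 places 2 nowhere but r6c1, so r6c1=2.
Step 14. [r2c8∈{5,9}] row 2 places 5 nowhere but r2c8 ⇒ r2c8=5.
Step 15. [r8c8∈{3}] r8c8's peers cover all but 3, so r8c8=3.
Step 16. [r9c5∈{2}] nothing but 2 survives at r9c5, so r9c5=2.
Step 17. [r3c2∈{4,5}] r3c2 is the only open cell in row 3 admitting 5. So r3c2=5.
Step 18. [r6c7∈{1,8}] across col 7, 1 lands solely at r6c7 ⇒ r6c7=1.
Step 19. [r7c3∈{3,5}] in row 7, 3 fits only at r7c3 ⇒ r7c3=3.
Step 20. [r3c7∈{8}] nothing but 8 survives at r3c7 ⇒ r3c7=8.
Step 21. [r2c7∈{9}] nothing but 9 survives at r2c7, so r2c7=9.
Step 22. [r4c8∈{4}] r4c8 is down to just 4 ⇒ r4c8=4.
Step 23. [r8c9∈{7}] r8c9 has the single candidate 7, so r8c9=7.
Step 24. [r8c5∈{8}] only 8 remains possible at r8c5, so r8c5=8.
Step 25. [r5c3∈{7}] nothing but 7 survives at r5c3. So r5c3=7.
Step 26. [r4c4∈{2}] nothing but 2 survives at r4c4 ⇒ r4c4=2.
Step 27. [r2c6∈{2}] nothing but 2 survives at r2c6 ⇒ r2c6=2.
Step 28. [r6c3∈{5}] r6c3's peers cover all but 5. So r6c3=5.
Step 29. [r1c2∈{4}] r1c2 is down to just 4 ⇒ r1c2=4.
Step 30. [r7c1∈{5}] r7c1's peers cover all but 5, so r7c1=5.
Step 31. [r4c1∈{9}] r4c1 has the single candidate 9. So r4c1=9.
Step 32. [r6c9∈{6}] r6c9's peers cover all but 6 ⇒ r6c9=6.
Step 33. [r6c8∈{8}] nothing but 8 survives at r6c8. So r6c8=8.
Step 34. [r9c9∈{5}] nothing but 5 survives at r9c9. So r9c9=5.
Step 35. [r5c4∈{6}] r5c4's peers cover all but 6, so r5c4=6.
Step 36. [r3c6∈{3}] r3c6 has the single candidate 3. So r3c6=3.
Step 37. [r2c5∈{7}] nothing but 7 survives at r2c5 ⇒ r2c5=7.
Step 38. [r4c9∈{3}] r4c9 has the single candidate 3 ⇒ r4c9=3.
Step 39. [r3c4∈{4}] r3c4 is down to just 4, so r3c4=4.
Step 40. [r8c7∈{2}] r8c7 is down to just 2 ⇒ r8c7=2.
Step 41. [r1c9∈{1}] only 1 remains possible at r1c9. So r1c9=1.
Step 42. [r7c2∈{2}] only 2 remains possible at r7c2. So r7c2=2.
Step 43. [r9c8∈{9}] r9c8's peers cover all but 9. So r9c8=9.

Answer: 8 4 2 5 6 9 3 7 1 / 3 6 1 8 7 2 9 5 4 / 7 5 9 4 1 3 8 6 2 / 9 1 6 2 5 8 7 4 3 / 4 8 7 6 3 1 5 2 9 / 2 3 5 9 4 7 1 8 6 / 5 2 3 7 9 4 6 1 8 / 6 9 4 1 8 5 2 3 7 / 1 7 8 3 2 6 4 9 5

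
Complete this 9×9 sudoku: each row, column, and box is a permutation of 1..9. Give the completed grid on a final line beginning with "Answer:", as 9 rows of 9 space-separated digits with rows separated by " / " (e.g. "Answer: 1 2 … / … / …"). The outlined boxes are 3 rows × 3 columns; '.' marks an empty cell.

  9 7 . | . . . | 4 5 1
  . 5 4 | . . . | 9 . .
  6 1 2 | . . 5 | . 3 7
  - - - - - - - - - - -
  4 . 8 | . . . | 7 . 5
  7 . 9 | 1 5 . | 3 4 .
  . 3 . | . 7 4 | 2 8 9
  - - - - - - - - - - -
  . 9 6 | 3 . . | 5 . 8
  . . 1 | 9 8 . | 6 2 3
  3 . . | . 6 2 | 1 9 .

Step 1. [r6c4∈{6}] r6c4 has the single candidate 6. So r6c4=6.
Step 2. [r4c4∈{2}] only 2 remains possible at r4c4 ⇒ r4c4=2.
Step 3. [r1c4∈{8}] r1c4's peers cover all but 8, so r1c4=8.
Step 4. [r2c8∈{6}] nothing but 6 survives at r2c8. So r2c8=6.
Step 5. [r9c4∈{4,5,7}] across col 4, 5 lands solely at r9c4. So r9c4=5.
Step 6. [r8c6∈{7}] r8c6 has the single candidate 7 ⇒ r8c6=7.
Step 7. [r7c6∈{1}] r7c6 is down to just 1 ⇒ r7c6=1.
Step 8. [r2c6∈{3}] r2c6 has the single candidate 3 ⇒ r2c6=3.
Step 9. [r3c5∈{4,9}] across row 3, 9 lands solely at r3c5 ⇒ r3c5=9.
Step 10. [r1c5∈{2}] nothing but 2 survives at r1c5, so r1c5=2.
Step 11. [r4c2∈{6}] r4c2 has the single candidate 6, so r4c2=6.
Step 12. [r6c1∈{1,5}] 1 has one home in row 6: r6c1, so r6c1=1.
Step 13. [r9c2∈{4,8}] in row 9, 8 fits only at r9c2 ⇒ r9c2=8.
Step 14. [r1c6∈{6}] r1c6's peers cover all but 6 ⇒ r1c6=6.
Step 15. [r4c5∈{3}] r4c5's peers cover all but 3. So r4c5=3.
Step 16. [r5c9∈{6}] r5c9's peers cover all but 6, so r5c9=6.
Step 17. [r9c3∈{7}] r9c3 has the single candidate 7. So r9c3=7.
Step 18. [r7c8∈{7}] r7c8 is down to just 7, so r7c8=7.
Step 19. [r8c1∈{5}] r8c1 has the single candidate 5 ⇒ r8c1=5.
Step 20. [r2c9∈{2}] nothing but 2 survives at r2c9 ⇒ r2c9=2.
Step 21. [r7c5∈{4}] r7c5's peers cover all but 4 ⇒ r7c5=4.
Step 22. [r5c2∈{2}] only 2 remains possible at r5c2. So r5c2=2.
Step 23. [r2c4∈{7}] nothing but 7 survives at r2c4, so r2c4=7.
Step 24. [r3c4∈{4}] nothing but 4 survives at r3c4 ⇒ r3c4=4.
Step 25. [r4c6∈{9}] only 9 remains possible at r4c6, so r4c6=9.
Step 26. [r4c8∈{1}] nothing but 1 survives at r4c8 ⇒ r4c8=1.
Step 27. [r3c7∈{8}] only 8 remains possible at r3c7, so r3c7=8.
Step 28. [r9c9∈{4}] r9c9 has the single candidate 4, so r9c9=4.
Step 29. [r1c3∈{3}] nothing but 3 survives at r1c3, so r1c3=3.
Step 30. [r6c3∈{5}] r6c3's peers cover all but 5 ⇒ r6c3=5.
Step 31. [r5c6∈{8}] r5c6's peers cover all but 8. So r5c6=8.
Step 32. [r8c2∈{4}] nothing but 4 survives at r8c2. So r8c2=4.
Step 33. [r2c1∈{8}] r2c1 has the single candidate 8 ⇒ r2c1=8.
Step 34. [r7c1∈{2}] only 2 remains possible at r7c1 ⇒ r7c1=2.
Step 35. [r2c5∈{1}] r2c5 has the single candidate 1 ⇒ r2c5=1.

Answer: 9 7 3 8 2 6 4 5 1 / 8 5 4 7 1 3 9 6 2 / 6 1 2 4 9 5 8 3 7 / 4 6 8 2 3 9 7 1 5 / 7 2 9 1 5 8 3 4 6 / 1 3 5 6 7 4 2 8 9 / 2 9 6 3 4 1 5 7 8 / 5 4 1 9 8 7 6 2 3 / 3 8 7 5 6 2 1 9 4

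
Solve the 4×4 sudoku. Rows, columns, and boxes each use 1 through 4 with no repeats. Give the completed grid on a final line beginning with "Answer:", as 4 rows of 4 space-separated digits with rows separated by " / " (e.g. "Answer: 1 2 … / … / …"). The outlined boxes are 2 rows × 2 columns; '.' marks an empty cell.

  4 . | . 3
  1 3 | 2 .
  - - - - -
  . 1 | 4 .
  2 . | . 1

Step 1. [r2c4∈{4}] r2c4 is down to just 4. So r2c4=4.
Step 2. [r3c1∈{3}] r3c1 has the single candidate 3 ⇒ r3c1=3.
Step 3. [r4c3∈{3}] only 3 remains possible at r4c3, so r4c3=3.
Step 4. [r1c3∈{1}] r1c3 is down to just 1 ⇒ r1c3=1.
Step 5. [r3c4∈{2}] only 2 remains possible at r3c4 ⇒ r3c4=2.
Step 6. [r4c2∈{4}] r4c2 is down to just 4. So r4c2=4.
Step 7. [r1c2∈{2}] r1c2 has the single candidate 2, so r1c2=2.

Answer: 4 2 1 3 / 1 3 2 4 / 3 1 4 2 / 2 4 3 1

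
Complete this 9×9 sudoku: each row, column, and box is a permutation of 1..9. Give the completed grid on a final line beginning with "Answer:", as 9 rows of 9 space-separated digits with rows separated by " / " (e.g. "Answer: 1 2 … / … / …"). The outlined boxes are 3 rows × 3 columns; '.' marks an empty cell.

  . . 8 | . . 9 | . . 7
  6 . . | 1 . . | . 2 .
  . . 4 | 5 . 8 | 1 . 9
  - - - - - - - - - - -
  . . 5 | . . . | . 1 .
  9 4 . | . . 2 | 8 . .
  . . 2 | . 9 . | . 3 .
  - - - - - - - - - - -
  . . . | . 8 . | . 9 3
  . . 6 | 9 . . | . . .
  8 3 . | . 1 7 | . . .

Step 1. [r8c9∈{1,2,4,5,8}] col 9 places 1 nowhere but r8c9. So r8c9=1.
Step 2. [r5c3∈{1,3,7}] 1 has one home in row 5: r5c3. So r5c3=1.
Step 3. [r6c1∈{7}] r6c1 has the single candidate 7. So r6c1=7.
Step 4. [r2c3∈{3,7,9}] col 3 places 3 nowhere but r2c3, so r2c3=3.
Step 5. [r2c6∈{4}] r2c6 is down to just 4 ⇒ r2c6=4.
Step 6. [r3c5∈{2,3,6,7}] across row 3, 3 lands solely at r3c5 ⇒ r3c5=3.
Step 7. [r2c7∈{5}] only 5 remains possible at r2c7, so r2c7=5.
Step 8. [r3c1∈{2}] r3c1 has the single candidate 2. So r3c1=2.
Step 9. [r4c7∈{2,4,6,7,9}] across row 4, 9 lands solely at r4c7 ⇒ r4c7=9.
Step 10. [r5c8∈{5,6,7}] r5c8 is the only open cell in box 6 admitting 7 ⇒ r5c8=7.
Step 11. [r4c4∈{3,4,6,7,8}] col 4 places 7 nowhere but r4c4. So r4c4=7.
Step 12. [r3c2∈{7}] only 7 remains possible at r3c2, so r3c2=7.
Step 13. [r3c8∈{6}] r3c8 has the single candidate 6 ⇒ r3c8=6.
Step 14. [r6c4∈{4,6,8}] col 4 places 8 nowhere but r6c4, so r6c4=8.
Step 15. [r6c2∈{6}] r6c2's peers cover all but 6 ⇒ r6c2=6.
Step 16. [r6c7∈{4}] r6c7's peers cover all but 4. So r6c7=4.
Step 17. [r9c9∈{2,4,5,6}] 4 has one home in col 9: r9c9. So r9c9=4.
Step 18. [r7c4∈{2,4,6}] col 4 places 4 nowhere but r7c4. So r7c4=4.
Step 19. [r8c6∈{3,5}] row 8 places 3 nowhere but r8c6, so r8c6=3.
Step 20. [r4c6∈{6}] nothing but 6 survives at r4c6. So r4c6=6.
Step 21. [r7c6∈{5}] r7c6 has the single candidate 5 ⇒ r7c6=5.
Step 22. [r8c5∈{2}] r8c5 is down to just 2, so r8c5=2.
Step 23. [r8c2∈{5}] nothing but 5 survives at r8c2 ⇒ r8c2=5.
Step 24. [r7c7∈{2,6,7}] 6 has one home in row 7: r7c7 ⇒ r7c7=6.
Step 25. [r1c2∈{1}] r1c2 is down to just 1 ⇒ r1c2=1.
Step 26. [r9c4∈{6}] r9c4 has the single candidate 6 ⇒ r9c4=6.
Step 27. [r5c5∈{5}] only 5 remains possible at r5c5 ⇒ r5c5=5.
Step 28. [r6c9∈{5}] r6c9 has the single candidate 5. So r6c9=5.
Step 29. [r5c4∈{3}] only 3 remains possible at r5c4, so r5c4=3.
Step 30. [r4c9∈{2}] r4c9 has the single candidate 2 ⇒ r4c9=2.
Step 31. [r7c1∈{1}] r7c1 is down to just 1. So r7c1=1.
Step 32. [r1c5∈{6}] nothing but 6 survives at r1c5. So r1c5=6.
Step 33. [r1c1∈{5}] nothing but 5 survives at r1c1 ⇒ r1c1=5.
Step 34. [r1c7∈{3}] nothing but 3 survives at r1c7, so r1c7=3.
Step 35. [r7c3∈{7}] r7c3 has the single candidate 7, so r7c3=7.
Step 36. [r8c1∈{4}] r8c1 has the single candidate 4 ⇒ r8c1=4.
Step 37. [r1c4∈{2}] r1c4 has the single candidate 2, so r1c4=2.
Step 38. [r4c1∈{3}] r4c1's peers cover all but 3. So r4c1=3.
Step 39. [r5c9∈{6}] only 6 remains possible at r5c9. So r5c9=6.
Step 40. [r9c8∈{5}] r9c8 is down to just 5, so r9c8=5.
Step 41. [r8c7∈{7}] nothing but 7 survives at r8c7, so r8c7=7.
Step 42. [r2c9∈{8}] r2c9's peers cover all but 8, so r2c9=8.
Step 43. [r4c2∈{8}] r4c2 is down to just 8. So r4c2=8.
Step 44. [r7c2∈{2}] only 2 remains possible at r7c2. So r7c2=2.
Step 45. [r4c5∈{4}] nothing but 4 survives at r4c5, so r4c5=4.
Step 46. [r2c2∈{9}] only 9 remains possible at r2c2, so r2c2=9.
Step 47. [r8c8∈{8}] only 8 remains possible at r8c8 ⇒ r8c8=8.
Step 48. [r9c3∈{9}] only 9 remains possible at r9c3. So r9c3=9.
Step 49. [r6c6∈{1}] only 1 remains possible at r6c6 ⇒ r6c6=1.
Step 50. [r1c8∈{4}] r1c8 is down to just 4, so r1c8=4.
Step 51. [r2c5∈{7}] r2c5 is down to just 7, so r2c5=7.
Step 52. [r9c7∈{2}] nothing but 2 survives at r9c7. So r9c7=2.

Answer: 5 1 8 2 6 9 3 4 7 / 6 9 3 1 7 4 5 2 8 / 2 7 4 5 3 8 1 6 9 / 3 8 5 7 4 6 9 1 2 / 9 4 1 3 5 2 8 7 6 / 7 6 2 8 9 1 4 3 5 / 1 2 7 4 8 5 6 9 3 / 4 5 6 9 2 3 7 8 1 / 8 3 9 6 1 7 2 5 4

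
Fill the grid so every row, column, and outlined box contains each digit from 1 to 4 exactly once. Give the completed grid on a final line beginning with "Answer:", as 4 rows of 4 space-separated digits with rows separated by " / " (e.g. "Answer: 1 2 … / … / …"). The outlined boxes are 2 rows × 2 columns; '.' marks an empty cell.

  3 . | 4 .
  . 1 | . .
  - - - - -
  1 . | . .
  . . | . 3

Step 1. [r2c4∈{2}] r2c4's peers cover all but 2. So r2c4=2.
Step 2. [r4c1∈{2,4}] col 1 places 2 nowhere but r4c1, so r4c1=2.
Step 3. [r3c4∈{4}] r3c4 is down to just 4. So r3c4=4.
Step 4. [r1c2∈{2}] r1c2's peers cover all but 2 ⇒ r1c2=2.
Step 5. [r4c3∈{1}] only 1 remains possible at r4c3 ⇒ r4c3=1.
Step 6. [r4c2∈{4}] r4c2 is down to just 4. So r4c2=4.
Step 7. [r2c3∈{3}] nothing but 3 survives at r2c3 ⇒ r2c3=3.
Step 8. [r3c2∈{3}] r3c2 has the single candidate 3. So r3c2=3.
Step 9. [r1c4∈{1}] r1c4 has the single candidate 1. So r1c4=1.
Step 10. [r3c3∈{2}] nothing but 2 survives at r3c3. So r3c3=2.
Step 11. [r2c1∈{4}] nothing but 4 survives at r2c1. So r2c1=4.

Answer: 3 2 4 1 / 4 1 3 2 / 1 3 2 4 / 2 4 1 3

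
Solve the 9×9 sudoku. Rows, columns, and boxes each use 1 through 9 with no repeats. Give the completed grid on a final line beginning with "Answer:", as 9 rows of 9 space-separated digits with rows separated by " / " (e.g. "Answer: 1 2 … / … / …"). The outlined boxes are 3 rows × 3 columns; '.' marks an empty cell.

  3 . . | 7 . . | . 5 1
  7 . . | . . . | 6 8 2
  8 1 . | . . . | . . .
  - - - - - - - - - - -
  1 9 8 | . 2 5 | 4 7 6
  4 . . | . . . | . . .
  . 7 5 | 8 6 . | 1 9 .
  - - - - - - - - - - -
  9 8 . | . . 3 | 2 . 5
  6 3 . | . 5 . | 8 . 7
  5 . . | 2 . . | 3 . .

Step 1. [r9c2∈{4}] r9c2's peers cover all but 4 ⇒ r9c2=4.
Step 2. [r3c9∈{3,4,9}] 4 has one home in col 9: r3c9. So r3c9=4.
Step 3. [r5c3∈{2,3,6}] in col 3, 3 fits only at r5c3 ⇒ r5c3=3.
Step 4. [r1c7∈{9}] only 9 remains possible at r1c7. So r1c7=9.
Step 5. [r3c4∈{3,5,6,9}] across row 3, 5 lands solely at r3c4. So r3c4=5.
Step 6. [r7c4∈{1,4,6}] across col 4, 6 lands solely at r7c4 ⇒ r7c4=6.
Step 7. [r6c6∈{4}] r6c6 is down to just 4 ⇒ r6c6=4.
Step 8. [r8c3∈{1,2}] r8c3 is the only open cell in row 8 admitting 2, so r8c3=2.
Step 9. [r1c2∈{2,6}] r1c2 is the only open cell in box 1 admitting 2, so r1c2=2.
Step 10. [r3c6∈{2,6,9}] 2 has one home in row 3: r3c6. So r3c6=2.
Step 11. [r1c6∈{6,8}] 6 has one home in col 6: r1c6 ⇒ r1c6=6.
Step 12. [r9c6∈{1,7,8,9}] col 6 places 8 nowhere but r9c6, so r9c6=8.
Step 13. [r5c6∈{1,7,9}] across col 6, 7 lands solely at r5c6, so r5c6=7.
Step 14. [r1c3∈{4}] r1c3's peers cover all but 4 ⇒ r1c3=4.
Step 15. [r2c3∈{9}] r2c3 is down to just 9, so r2c3=9.
Step 16. [r3c5∈{3,9}] across row 3, 9 lands solely at r3c5, so r3c5=9.
Step 17. [r5c5∈{1}] r5c5's peers cover all but 1 ⇒ r5c5=1.
Step 18. [r9c5∈{7}] r9c5 has the single candidate 7. So r9c5=7.
Step 19. [r7c5∈{4}] only 4 remains possible at r7c5 ⇒ r7c5=4.
Step 20. [r7c8∈{1}] only 1 remains possible at r7c8 ⇒ r7c8=1.
Step 21. [r8c6∈{1,9}] across col 6, 9 lands solely at r8c6 ⇒ r8c6=9.
Step 22. [r2c4∈{1,3,4}] row 2 places 4 nowhere but r2c4 ⇒ r2c4=4.
Step 23. [r6c9∈{3}] nothing but 3 survives at r6c9. So r6c9=3.
Step 24. [r7c3∈{7}] nothing but 7 survives at r7c3 ⇒ r7c3=7.
Step 25. [r3c3∈{6}] r3c3 is down to just 6. So r3c3=6.
Step 26. [r9c8∈{6}] r9c8 has the single candidate 6 ⇒ r9c8=6.
Step 27. [r8c8∈{4}] only 4 remains possible at r8c8, so r8c8=4.
Step 28. [r4c4∈{3}] nothing but 3 survives at r4c4 ⇒ r4c4=3.
Step 29. [r5c8∈{2}] only 2 remains possible at r5c8. So r5c8=2.
Step 30. [r6c1∈{2}] only 2 remains possible at r6c1, so r6c1=2.
Step 31. [r2c6∈{1}] r2c6's peers cover all but 1 ⇒ r2c6=1.
Step 32. [r5c2∈{6}] only 6 remains possible at r5c2 ⇒ r5c2=6.
Step 33. [r9c3∈{1}] r9c3 is down to just 1. So r9c3=1.
Step 34. [r8c4∈{1}] nothing but 1 survives at r8c4 ⇒ r8c4=1.
Step 35. [r5c7∈{5}] r5c7 has the single candidate 5, so r5c7=5.
Step 36. [r9c9∈{9}] r9c9's peers cover all but 9, so r9c9=9.
Step 37. [r3c8∈{3}] r3c8's peers cover all but 3 ⇒ r3c8=3.
Step 38. [r1c5∈{8}] r1c5's peers cover all but 8. So r1c5=8.
Step 39. [r2c2∈{5}] r2c2's peers cover all but 5. So r2c2=5.
Step 40. [r5c9∈{8}] r5c9's peers cover all but 8 ⇒ r5c9=8.
Step 41. [r5c4∈{9}] r5c4's peers cover all but 9. So r5c4=9.
Step 42. [r3c7∈{7}] nothing but 7 survives at r3c7, so r3c7=7.
Step 43. [r2c5∈{3}] nothing but 3 survives at r2c5. So r2c5=3.

Answer: 3 2 4 7 8 6 9 5 1 / 7 5 9 4 3 1 6 8 2 / 8 1 6 5 9 2 7 3 4 / 1 9 8 3 2 5 4 7 6 / 4 6 3 9 1 7 5 2 8 / 2 7 5 8 6 4 1 9 3 / 9 8 7 6 4 3 2 1 5 / 6 3 2 1 5 9 8 4 7 / 5 4 1 2 7 8 3 6 9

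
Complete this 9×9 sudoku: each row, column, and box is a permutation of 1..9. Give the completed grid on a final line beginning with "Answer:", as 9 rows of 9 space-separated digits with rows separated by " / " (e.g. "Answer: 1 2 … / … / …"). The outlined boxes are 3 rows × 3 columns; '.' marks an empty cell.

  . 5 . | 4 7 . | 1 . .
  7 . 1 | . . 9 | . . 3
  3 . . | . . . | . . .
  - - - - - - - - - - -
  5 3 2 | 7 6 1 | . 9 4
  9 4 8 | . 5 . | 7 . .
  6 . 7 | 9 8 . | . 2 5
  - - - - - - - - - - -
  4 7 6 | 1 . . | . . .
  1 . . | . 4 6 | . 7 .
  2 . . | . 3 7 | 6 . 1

Step 1. [r2c5∈{2}] r2c5's peers cover all but 2. So r2c5=2.
Step 2. [r1c9∈{2,6,8,9}] in row 1, 2 fits only at r1c9 ⇒ r1c9=2.
Step 3. [r1c8∈{6,8}] r1c8 is the only open cell in row 1 admitting 6. So r1c8=6.
Step 4. [r5c4∈{2,3}] 3 has one home in col 4: r5c4 ⇒ r5c4=3.
Step 5. [r1c3∈{9}] nothing but 9 survives at r1c3. So r1c3=9.
Step 6. [r7c8∈{3,5,8}] col 8 places 3 nowhere but r7c8. So r7c8=3.
Step 7. [r9c8∈{4,5,8}] 4 has one home in row 9: r9c8. So r9c8=4.
Step 8. [r8c4∈{2,5,8}] col 4 places 2 nowhere but r8c4, so r8c4=2.
Step 9. [r4c7∈{8}] r4c7 has the single candidate 8, so r4c7=8.
Step 10. [r1c1∈{8}] r1c1 has the single candidate 8 ⇒ r1c1=8.
Step 11. [r7c7∈{2,5,9}] across row 7, 2 lands solely at r7c7 ⇒ r7c7=2.
Step 12. [r8c7∈{5,9}] 5 has one home in box 9: r8c7, so r8c7=5.
Step 13. [r7c6∈{5,8}] r7c6 is the only open cell in row 7 admitting 5. So r7c6=5.
Step 14. [r3c6∈{8}] r3c6's peers cover all but 8 ⇒ r3c6=8.
Step 15. [r9c2∈{8,9}] row 9 places 9 nowhere but r9c2, so r9c2=9.
Step 16. [r8c9∈{8,9}] r8c9 is the only open cell in row 8 admitting 9 ⇒ r8c9=9.
Step 17. [r2c2∈{6}] r2c2 is down to just 6 ⇒ r2c2=6.
Step 18. [r3c8∈{5}] r3c8 is down to just 5. So r3c8=5.
Step 19. [r3c7∈{4,9}] across row 3, 9 lands solely at r3c7. So r3c7=9.
Step 20. [r3c9∈{7}] nothing but 7 survives at r3c9. So r3c9=7.
Step 21. [r7c5∈{9}] r7c5's peers cover all but 9 ⇒ r7c5=9.
Step 22. [r9c4∈{8}] r9c4 is down to just 8, so r9c4=8.
Step 23. [r5c6∈{2}] only 2 remains possible at r5c6 ⇒ r5c6=2.
Step 24. [r7c9∈{8}] r7c9 has the single candidate 8 ⇒ r7c9=8.
Step 25. [r6c6∈{4}] r6c6's peers cover all but 4. So r6c6=4.
Step 26. [r5c8∈{1}] nothing but 1 survives at r5c8. So r5c8=1.
Step 27. [r2c7∈{4}] r2c7 has the single candidate 4, so r2c7=4.
Step 28. [r8c3∈{3}] nothing but 3 survives at r8c3, so r8c3=3.
Step 29. [r3c5∈{1}] r3c5 has the single candidate 1. So r3c5=1.
Step 30. [r8c2∈{8}] only 8 remains possible at r8c2, so r8c2=8.
Step 31. [r3c3∈{4}] r3c3's peers cover all but 4. So r3c3=4.
Step 32. [r6c7∈{3}] only 3 remains possible at r6c7 ⇒ r6c7=3.
Step 33. [r3c4∈{6}] r3c4 is down to just 6 ⇒ r3c4=6.
Step 34. [r6c2∈{1}] nothing but 1 survives at r6c2. So r6c2=1.
Step 35. [r3c2∈{2}] r3c2's peers cover all but 2 ⇒ r3c2=2.
Step 36. [r9c3∈{5}] only 5 remains possible at r9c3. So r9c3=5.
Step 37. [r5c9∈{6}] nothing but 6 survives at r5c9. So r5c9=6.
Step 38. [r1c6∈{3}] r1c6's peers cover all but 3 ⇒ r1c6=3.
Step 39. [r2c4∈{5}] r2c4 has the single candidate 5, so r2c4=5.
Step 40. [r2c8∈{8}] r2c8 has the single candidate 8, so r2c8=8.

Answer: 8 5 9 4 7 3 1 6 2 / 7 6 1 5 2 9 4 8 3 / 3 2 4 6 1 8 9 5 7 / 5 3 2 7 6 1 8 9 4 / 9 4 8 3 5 2 7 1 6 / 6 1 7 9 8 4 3 2 5 / 4 7 6 1 9 5 2 3 8 / 1 8 3 2 4 6 5 7 9 / 2 9 5 8 3 7 6 4 1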